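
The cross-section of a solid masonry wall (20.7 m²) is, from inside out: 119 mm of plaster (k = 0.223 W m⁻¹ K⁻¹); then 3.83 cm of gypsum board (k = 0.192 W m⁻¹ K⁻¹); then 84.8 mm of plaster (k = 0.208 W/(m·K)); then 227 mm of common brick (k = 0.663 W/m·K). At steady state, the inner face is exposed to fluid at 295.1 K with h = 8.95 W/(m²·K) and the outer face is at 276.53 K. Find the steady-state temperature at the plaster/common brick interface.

T = 280.52 K

Resistance network (inner→outer):
  R_conv,in = 1/(hA) = 1/(8.95·20.7) = 0.005398 K/W
  R_plaster = L/(kA) = 0.119/(0.223·20.7) = 0.02578 K/W
  R_gypsum board = L/(kA) = 0.0383/(0.192·20.7) = 0.009637 K/W
  R_plaster = L/(kA) = 0.0848/(0.208·20.7) = 0.01970 K/W
  R_common brick = L/(kA) = 0.227/(0.663·20.7) = 0.01654 K/W
ΣR = 0.005398 + 0.02578 + 0.009637 + 0.01970 + 0.01654 = 0.07705 K/W
Q = ΔT/ΣR = (295.1 K − 276.53 K)/0.07705 = 241.0 W
From the inner boundary to the plaster/common brick interface, ΣR_partial = 0.06051 K/W.
T_interface = T_in − Q·ΣR_partial = 295.1 K − (241.0)(0.06051) = 280.52 K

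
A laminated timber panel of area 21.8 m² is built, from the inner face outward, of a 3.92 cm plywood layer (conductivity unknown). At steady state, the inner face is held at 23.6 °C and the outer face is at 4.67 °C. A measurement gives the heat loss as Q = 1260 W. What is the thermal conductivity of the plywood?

k = 0.120 W/m·K

ΣR = ΔT/Q = |23.6 − 4.67|/1260 = 0.01502 K/W
L/(kA) = 0.01502 ⇒ k = 0.0392/(0.01502·21.8) = 0.120 W/m·K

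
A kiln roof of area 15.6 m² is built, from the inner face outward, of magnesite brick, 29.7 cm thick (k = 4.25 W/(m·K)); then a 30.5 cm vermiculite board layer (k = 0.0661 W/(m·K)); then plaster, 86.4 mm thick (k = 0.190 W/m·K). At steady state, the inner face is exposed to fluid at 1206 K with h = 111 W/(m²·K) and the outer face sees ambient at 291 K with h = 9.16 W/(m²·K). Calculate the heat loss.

Resistance network (inner→outer):
  R_conv,in = 1/(hA) = 1/(111·15.6) = 5.775×10^-4 K/W
  R_magnesite brick = L/(kA) = 0.297/(4.25·15.6) = 0.004480 K/W
  R_vermiculite board = L/(kA) = 0.305/(0.0661·15.6) = 0.2958 K/W
  R_plaster = L/(kA) = 0.0864/(0.190·15.6) = 0.02915 K/W
  R_conv,out = 1/(hA) = 1/(9.16·15.6) = 0.006998 K/W
ΣR = 5.775×10^-4 + 0.004480 + 0.2958 + 0.02915 + 0.006998 = 0.3370 K/W
Q = ΔT/ΣR = (1206 K − 291 K)/0.3370 = 2720 W

Q = 2.72 kW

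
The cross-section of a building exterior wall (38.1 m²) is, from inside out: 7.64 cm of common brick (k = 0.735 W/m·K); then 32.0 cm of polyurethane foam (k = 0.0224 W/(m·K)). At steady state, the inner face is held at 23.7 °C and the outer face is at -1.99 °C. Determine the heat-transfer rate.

Q = 68.0 W

Treat each layer as a resistance in series:
  R_common brick = L/(kA) = 0.0764/(0.735·38.1) = 0.002728 K/W
  R_polyurethane foam = L/(kA) = 0.320/(0.0224·38.1) = 0.3750 K/W
ΣR = 0.002728 + 0.3750 = 0.3777 K/W
Q = ΔT/ΣR = (23.7 °C − -1.99 °C)/0.3777 = 68.0 W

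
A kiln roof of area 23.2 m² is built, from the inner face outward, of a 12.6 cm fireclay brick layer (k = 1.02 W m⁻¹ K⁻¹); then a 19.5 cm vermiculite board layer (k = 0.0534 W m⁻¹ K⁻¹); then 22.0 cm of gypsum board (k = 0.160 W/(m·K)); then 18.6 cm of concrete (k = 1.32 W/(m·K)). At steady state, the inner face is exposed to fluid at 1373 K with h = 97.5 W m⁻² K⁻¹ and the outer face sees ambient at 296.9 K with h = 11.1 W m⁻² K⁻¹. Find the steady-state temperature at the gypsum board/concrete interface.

T = 343 K

Series thermal resistances, inner to outer:
  R_conv,in = 1/(hA) = 1/(97.5·23.2) = 4.421×10^-4 K/W
  R_fireclay brick = L/(kA) = 0.126/(1.02·23.2) = 0.005325 K/W
  R_vermiculite board = L/(kA) = 0.195/(0.0534·23.2) = 0.1574 K/W
  R_gypsum board = L/(kA) = 0.220/(0.160·23.2) = 0.05927 K/W
  R_concrete = L/(kA) = 0.186/(1.32·23.2) = 0.006074 K/W
  R_conv,out = 1/(hA) = 1/(11.1·23.2) = 0.003883 K/W
ΣR = 4.421×10^-4 + 0.005325 + 0.1574 + 0.05927 + 0.006074 + 0.003883 = 0.2324 K/W
Q = ΔT/ΣR = (1373 K − 296.9 K)/0.2324 = 4630 W
From the inner boundary to the gypsum board/concrete interface, ΣR_partial = 0.2224 K/W.
T_interface = T_in − Q·ΣR_partial = 1373 K − (4630)(0.2224) = 343 K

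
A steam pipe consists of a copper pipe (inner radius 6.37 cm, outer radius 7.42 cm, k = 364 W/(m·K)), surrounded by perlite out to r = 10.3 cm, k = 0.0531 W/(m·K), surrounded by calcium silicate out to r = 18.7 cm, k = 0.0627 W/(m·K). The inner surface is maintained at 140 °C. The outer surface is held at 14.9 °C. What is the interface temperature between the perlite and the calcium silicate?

T = 90.7 °C

Series thermal resistances, inner to outer:
  R'_copper = ln(0.0742/0.0637)/(2πk) = 0.1526/(2π·364) = 6.671×10^-5 m·K/W
  R'_perlite = ln(0.103/0.0742)/(2πk) = 0.3280/(2π·0.0531) = 0.9830 m·K/W
  R'_calcium silicate = ln(0.187/0.103)/(2πk) = 0.5964/(2π·0.0627) = 1.514 m·K/W
ΣR = 6.671×10^-5 + 0.9830 + 1.514 = 2.497 m·K/W
Q' = ΔT/ΣR = (140 °C − 14.9 °C)/2.497 = 50.10 W/m
From the inner boundary to the perlite/calcium silicate interface, ΣR_partial = 0.9831 m·K/W.
T_interface = T_in − Q'·ΣR_partial = 140 °C − (50.10)(0.9831) = 90.7 °C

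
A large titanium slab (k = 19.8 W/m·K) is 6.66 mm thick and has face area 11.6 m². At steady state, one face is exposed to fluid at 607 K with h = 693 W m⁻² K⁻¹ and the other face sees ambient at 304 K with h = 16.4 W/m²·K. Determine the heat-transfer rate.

Series thermal resistances, inner to outer:
  R_conv,in = 1/(hA) = 1/(693·11.6) = 1.244×10^-4 K/W
  R_titanium = L/(kA) = 0.00666/(19.8·11.6) = 2.900×10^-5 K/W
  R_conv,out = 1/(hA) = 1/(16.4·11.6) = 0.005257 K/W
ΣR = 1.244×10^-4 + 2.900×10^-5 + 0.005257 = 0.005410 K/W
Q = ΔT/ΣR = (607 K − 304 K)/0.005410 = 56000 W

Q = 56.0 kW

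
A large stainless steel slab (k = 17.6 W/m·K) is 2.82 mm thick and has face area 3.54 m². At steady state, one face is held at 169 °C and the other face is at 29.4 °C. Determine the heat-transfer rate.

Q = 3.08×10^6 W

Q = kA·ΔT/L = 17.6 × 3.54 × |169 °C − 29.4 °C| / 0.00282 = 3.08×10^6 W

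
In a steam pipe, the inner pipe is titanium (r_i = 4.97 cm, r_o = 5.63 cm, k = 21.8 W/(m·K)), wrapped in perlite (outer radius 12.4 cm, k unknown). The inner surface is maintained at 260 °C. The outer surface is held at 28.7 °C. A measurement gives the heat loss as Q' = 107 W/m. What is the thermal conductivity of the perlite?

ΣR = ΔT/Q' = |260 − 28.7|/107 = 2.162 m·K/W
Known resistances:
  R'_titanium = ln(0.0563/0.0497)/(2πk) = 0.1247/(2π·21.8) = 9.103×10^-4 m·K/W
R_perlite = ΣR − ΣR_known = 2.162 − 9.103×10^-4 = 2.161 m·K/W
ln(r₂/r₁)/(2πk) = 2.161 ⇒ k = 0.7896/(2π·2.161) = 0.0582 W/m·K

k = 0.0582 W/m·K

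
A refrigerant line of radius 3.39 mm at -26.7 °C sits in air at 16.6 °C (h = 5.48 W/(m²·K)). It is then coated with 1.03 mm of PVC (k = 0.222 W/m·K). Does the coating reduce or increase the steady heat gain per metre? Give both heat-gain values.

increases: 5.05 → 6.40 W/m

Critical radius for a cylinder: r_cr = k/h = 0.0405 m = 4.05 cm.
Outer radius after coating: r₂ = 0.00339 + 0.00103 = 0.00442 m.
Since r₁ < r_cr and r₂ ≤ r_cr, the coating moves toward the maximum at r_cr — heat gain rises.
Bare: R = 1/(2πr₁h) = 8.567 m·K/W; Q = 43.3/8.567 = 5.05 W/m.
Coated: R = R_cond + R_conv = 6.761 m·K/W; Q = 43.3/6.761 = 6.40 W/m.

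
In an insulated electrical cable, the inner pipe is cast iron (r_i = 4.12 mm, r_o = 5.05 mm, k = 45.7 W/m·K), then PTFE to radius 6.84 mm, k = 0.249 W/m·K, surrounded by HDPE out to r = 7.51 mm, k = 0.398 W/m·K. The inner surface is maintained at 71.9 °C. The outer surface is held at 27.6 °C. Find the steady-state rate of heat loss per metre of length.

Series thermal resistances, inner to outer:
  R'_cast iron = ln(0.00505/0.00412)/(2πk) = 0.2035/(2π·45.7) = 7.088×10^-4 m·K/W
  R'_PTFE = ln(0.00684/0.00505)/(2πk) = 0.3034/(2π·0.249) = 0.1939 m·K/W
  R'_HDPE = ln(0.00751/0.00684)/(2πk) = 0.09345/(2π·0.398) = 0.03737 m·K/W
ΣR = 7.088×10^-4 + 0.1939 + 0.03737 = 0.2320 m·K/W
Q' = ΔT/ΣR = (71.9 °C − 27.6 °C)/0.2320 = 191 W/m

Q' = 191 W/m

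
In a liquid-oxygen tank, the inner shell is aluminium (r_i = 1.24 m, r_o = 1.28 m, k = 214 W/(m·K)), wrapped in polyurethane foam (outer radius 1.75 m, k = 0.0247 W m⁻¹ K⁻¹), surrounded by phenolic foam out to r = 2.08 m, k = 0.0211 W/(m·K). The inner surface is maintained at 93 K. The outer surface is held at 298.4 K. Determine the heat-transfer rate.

Resistance network (inner→outer):
  R_aluminium = (1/1.24 − 1/1.28)/(4πk) = 0.02520/(4π·214) = 9.371×10^-6 K/W
  R_polyurethane foam = (1/1.28 − 1/1.75)/(4πk) = 0.2098/(4π·0.0247) = 0.6760 K/W
  R_phenolic foam = (1/1.75 − 1/2.08)/(4πk) = 0.09066/(4π·0.0211) = 0.3419 K/W
ΣR = 9.371×10^-6 + 0.6760 + 0.3419 = 1.018 K/W
Q = ΔT/ΣR = (93 K − 298.4 K)/1.018 = -202 W
(Negative Q ⇒ heat flows inward; heat gain = 202 W.)

Q = 202 W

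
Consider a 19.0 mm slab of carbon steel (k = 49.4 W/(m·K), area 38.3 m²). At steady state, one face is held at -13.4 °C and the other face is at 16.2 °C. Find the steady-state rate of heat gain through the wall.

Q = kA·ΔT/L = 49.4 × 38.3 × |-13.4 °C − 16.2 °C| / 0.0190 = 2.95×10^6 W

Q = 2950 kW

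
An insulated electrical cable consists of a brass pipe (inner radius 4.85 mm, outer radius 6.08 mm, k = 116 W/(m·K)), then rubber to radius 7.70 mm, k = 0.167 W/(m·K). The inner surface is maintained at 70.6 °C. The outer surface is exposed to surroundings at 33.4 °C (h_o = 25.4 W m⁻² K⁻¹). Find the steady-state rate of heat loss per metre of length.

Resistance network (inner→outer):
  R'_brass = ln(0.00608/0.00485)/(2πk) = 0.2260/(2π·116) = 3.101×10^-4 m·K/W
  R'_rubber = ln(0.00770/0.00608)/(2πk) = 0.2362/(2π·0.167) = 0.2251 m·K/W
  R'_conv,out = 1/(2πr h) = 1/(2π·0.00770·25.4) = 0.8138 m·K/W
ΣR = 3.101×10^-4 + 0.2251 + 0.8138 = 1.039 m·K/W
Q' = ΔT/ΣR = (70.6 °C − 33.4 °C)/1.039 = 35.8 W/m

Q' = 35.8 W/m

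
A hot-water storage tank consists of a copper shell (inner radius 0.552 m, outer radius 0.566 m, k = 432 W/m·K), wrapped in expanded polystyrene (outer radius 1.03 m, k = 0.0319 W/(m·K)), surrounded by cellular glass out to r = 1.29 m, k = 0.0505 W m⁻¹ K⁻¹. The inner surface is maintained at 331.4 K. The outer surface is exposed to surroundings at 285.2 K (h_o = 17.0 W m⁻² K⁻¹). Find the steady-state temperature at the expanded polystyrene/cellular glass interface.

T = 291.5 K

Series thermal resistances, inner to outer:
  R_copper = (1/0.552 − 1/0.566)/(4πk) = 0.04481/(4π·432) = 8.254×10^-6 K/W
  R_expanded polystyrene = (1/0.566 − 1/1.03)/(4πk) = 0.7959/(4π·0.0319) = 1.985 K/W
  R_cellular glass = (1/1.03 − 1/1.29)/(4πk) = 0.1957/(4π·0.0505) = 0.3084 K/W
  R_conv,out = 1/(4πr²h) = 1/(4π·1.29²·17.0) = 0.002813 K/W
ΣR = 8.254×10^-6 + 1.985 + 0.3084 + 0.002813 = 2.296 K/W
Q = ΔT/ΣR = (331.4 K − 285.2 K)/2.296 = 20.12 W
From the inner boundary to the expanded polystyrene/cellular glass interface, ΣR_partial = 1.985 K/W.
T_interface = T_in − Q·ΣR_partial = 331.4 K − (20.12)(1.985) = 291.5 K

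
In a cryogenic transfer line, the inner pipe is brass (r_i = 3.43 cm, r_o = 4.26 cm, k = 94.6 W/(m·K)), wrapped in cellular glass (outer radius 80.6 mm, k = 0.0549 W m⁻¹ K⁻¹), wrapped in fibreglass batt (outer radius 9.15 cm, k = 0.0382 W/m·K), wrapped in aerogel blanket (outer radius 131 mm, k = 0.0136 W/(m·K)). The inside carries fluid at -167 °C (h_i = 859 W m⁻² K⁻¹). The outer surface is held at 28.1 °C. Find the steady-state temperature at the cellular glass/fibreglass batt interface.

Resistance network (inner→outer):
  R'_conv,in = 1/(2πr h) = 1/(2π·0.0343·859) = 0.005402 m·K/W
  R'_brass = ln(0.0426/0.0343)/(2πk) = 0.2167/(2π·94.6) = 3.646×10^-4 m·K/W
  R'_cellular glass = ln(0.0806/0.0426)/(2πk) = 0.6376/(2π·0.0549) = 1.849 m·K/W
  R'_fibreglass batt = ln(0.0915/0.0806)/(2πk) = 0.1268/(2π·0.0382) = 0.5285 m·K/W
  R'_aerogel blanket = ln(0.131/0.0915)/(2πk) = 0.3589/(2π·0.0136) = 4.200 m·K/W
ΣR = 0.005402 + 3.646×10^-4 + 1.849 + 0.5285 + 4.200 = 6.583 m·K/W
Q' = ΔT/ΣR = (-167 °C − 28.1 °C)/6.583 = -29.64 W/m
From the inner boundary to the cellular glass/fibreglass batt interface, ΣR_partial = 1.855 m·K/W.
T_interface = T_in − Q'·ΣR_partial = -167 °C − (-29.64)(1.855) = -112 °C

T = -112 °C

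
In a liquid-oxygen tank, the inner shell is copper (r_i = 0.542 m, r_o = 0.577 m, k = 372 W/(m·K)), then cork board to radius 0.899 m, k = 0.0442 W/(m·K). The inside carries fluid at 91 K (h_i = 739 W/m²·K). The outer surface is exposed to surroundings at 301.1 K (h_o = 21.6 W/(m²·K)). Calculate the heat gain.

Resistance network (inner→outer):
  R_conv,in = 1/(4πr²h) = 1/(4π·0.542²·739) = 3.666×10^-4 K/W
  R_copper = (1/0.542 − 1/0.577)/(4πk) = 0.1119/(4π·372) = 2.394×10^-5 K/W
  R_cork board = (1/0.577 − 1/0.899)/(4πk) = 0.6208/(4π·0.0442) = 1.118 K/W
  R_conv,out = 1/(4πr²h) = 1/(4π·0.899²·21.6) = 0.004558 K/W
ΣR = 3.666×10^-4 + 2.394×10^-5 + 1.118 + 0.004558 = 1.123 K/W
Q = ΔT/ΣR = (91 K − 301.1 K)/1.123 = -187 W
(Negative Q ⇒ heat flows inward; heat gain = 187 W.)

Q = 187 W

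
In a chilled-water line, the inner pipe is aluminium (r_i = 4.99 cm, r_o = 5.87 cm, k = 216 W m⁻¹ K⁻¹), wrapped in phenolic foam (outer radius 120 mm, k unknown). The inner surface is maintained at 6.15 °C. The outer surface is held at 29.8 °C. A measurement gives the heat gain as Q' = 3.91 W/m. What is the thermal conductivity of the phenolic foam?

k = 0.0188 W/m·K

ΣR = ΔT/Q' = |6.15 − 29.8|/3.91 = 6.049 m·K/W
Known resistances:
  R'_aluminium = ln(0.0587/0.0499)/(2πk) = 0.1624/(2π·216) = 1.197×10^-4 m·K/W
R_phenolic foam = ΣR − ΣR_known = 6.049 − 1.197×10^-4 = 6.049 m·K/W
ln(r₂/r₁)/(2πk) = 6.049 ⇒ k = 0.7151/(2π·6.049) = 0.0188 W/m·K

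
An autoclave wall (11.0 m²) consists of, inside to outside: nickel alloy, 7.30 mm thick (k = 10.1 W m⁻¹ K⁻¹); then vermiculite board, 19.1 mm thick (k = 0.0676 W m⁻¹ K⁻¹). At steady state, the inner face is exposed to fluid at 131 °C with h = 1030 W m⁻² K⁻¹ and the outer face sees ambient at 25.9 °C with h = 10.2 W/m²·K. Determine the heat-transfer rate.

Q = 3.02 kW

Series thermal resistances, inner to outer:
  R_conv,in = 1/(hA) = 1/(1030·11.0) = 8.826×10^-5 K/W
  R_nickel alloy = L/(kA) = 0.00730/(10.1·11.0) = 6.571×10^-5 K/W
  R_vermiculite board = L/(kA) = 0.0191/(0.0676·11.0) = 0.02569 K/W
  R_conv,out = 1/(hA) = 1/(10.2·11.0) = 0.008913 K/W
ΣR = 8.826×10^-5 + 6.571×10^-5 + 0.02569 + 0.008913 = 0.03476 K/W
Q = ΔT/ΣR = (131 °C − 25.9 °C)/0.03476 = 3020 W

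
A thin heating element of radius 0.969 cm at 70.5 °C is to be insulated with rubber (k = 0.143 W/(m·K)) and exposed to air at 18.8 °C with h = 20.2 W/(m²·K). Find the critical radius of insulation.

For a cylinder, r_cr = k_ins/h = 0.143/20.2 = 0.00708 m = 0.708 cm

r_cr = 0.708 cm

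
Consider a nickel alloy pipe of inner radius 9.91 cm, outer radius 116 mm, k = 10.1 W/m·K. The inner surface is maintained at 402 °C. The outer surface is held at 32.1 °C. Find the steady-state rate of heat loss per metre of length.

Q' = 2πk·ΔT/ln(r₂/r₁) = 2π × 10.1 × 369.9 / ln(0.116/0.0991) = 1.49×10^5 W/m

Q' = 149 kW/m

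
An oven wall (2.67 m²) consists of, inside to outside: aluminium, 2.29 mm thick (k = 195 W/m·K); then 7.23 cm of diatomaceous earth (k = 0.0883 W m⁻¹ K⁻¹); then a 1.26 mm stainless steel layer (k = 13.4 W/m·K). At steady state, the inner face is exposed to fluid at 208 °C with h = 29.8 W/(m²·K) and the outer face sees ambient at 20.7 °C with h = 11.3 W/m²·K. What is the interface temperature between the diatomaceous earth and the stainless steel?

T = 38.3 °C

Resistance network (inner→outer):
  R_conv,in = 1/(hA) = 1/(29.8·2.67) = 0.01257 K/W
  R_aluminium = L/(kA) = 0.00229/(195·2.67) = 4.398×10^-6 K/W
  R_diatomaceous earth = L/(kA) = 0.0723/(0.0883·2.67) = 0.3067 K/W
  R_stainless steel = L/(kA) = 0.00126/(13.4·2.67) = 3.522×10^-5 K/W
  R_conv,out = 1/(hA) = 1/(11.3·2.67) = 0.03314 K/W
ΣR = 0.01257 + 4.398×10^-6 + 0.3067 + 3.522×10^-5 + 0.03314 = 0.3524 K/W
Q = ΔT/ΣR = (208 °C − 20.7 °C)/0.3524 = 531.5 W
From the inner boundary to the diatomaceous earth/stainless steel interface, ΣR_partial = 0.3193 K/W.
T_interface = T_in − Q·ΣR_partial = 208 °C − (531.5)(0.3193) = 38.3 °C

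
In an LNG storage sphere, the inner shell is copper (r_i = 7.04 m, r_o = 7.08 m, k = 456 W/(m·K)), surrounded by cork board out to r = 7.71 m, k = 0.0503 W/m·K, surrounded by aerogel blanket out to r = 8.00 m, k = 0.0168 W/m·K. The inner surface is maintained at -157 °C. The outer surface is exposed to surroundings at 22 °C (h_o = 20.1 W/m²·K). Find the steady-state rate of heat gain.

Q = 4.41 kW

Treat each layer as a resistance in series:
  R_copper = (1/7.04 − 1/7.08)/(4πk) = 8.025×10^-4/(4π·456) = 1.400×10^-7 K/W
  R_cork board = (1/7.08 − 1/7.71)/(4πk) = 0.01154/(4π·0.0503) = 0.01826 K/W
  R_aerogel blanket = (1/7.71 − 1/8.00)/(4πk) = 0.004702/(4π·0.0168) = 0.02227 K/W
  R_conv,out = 1/(4πr²h) = 1/(4π·8.00²·20.1) = 6.186×10^-5 K/W
ΣR = 1.400×10^-7 + 0.01826 + 0.02227 + 6.186×10^-5 = 0.04059 K/W
Q = ΔT/ΣR = (-157 °C − 22 °C)/0.04059 = -4410 W
(Negative Q ⇒ heat flows inward; heat gain = 4410 W.)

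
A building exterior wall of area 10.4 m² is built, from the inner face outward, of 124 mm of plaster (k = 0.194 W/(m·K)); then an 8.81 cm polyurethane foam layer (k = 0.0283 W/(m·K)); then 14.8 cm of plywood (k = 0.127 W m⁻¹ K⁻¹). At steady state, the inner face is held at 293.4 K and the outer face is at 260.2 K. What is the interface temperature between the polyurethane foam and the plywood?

T = 268.07 K

Series thermal resistances, inner to outer:
  R_plaster = L/(kA) = 0.124/(0.194·10.4) = 0.06146 K/W
  R_polyurethane foam = L/(kA) = 0.0881/(0.0283·10.4) = 0.2993 K/W
  R_plywood = L/(kA) = 0.148/(0.127·10.4) = 0.1121 K/W
ΣR = 0.06146 + 0.2993 + 0.1121 = 0.4729 K/W
Q = ΔT/ΣR = (293.4 K − 260.2 K)/0.4729 = 70.21 W
From the inner boundary to the polyurethane foam/plywood interface, ΣR_partial = 0.3608 K/W.
T_interface = T_in − Q·ΣR_partial = 293.4 K − (70.21)(0.3608) = 268.07 K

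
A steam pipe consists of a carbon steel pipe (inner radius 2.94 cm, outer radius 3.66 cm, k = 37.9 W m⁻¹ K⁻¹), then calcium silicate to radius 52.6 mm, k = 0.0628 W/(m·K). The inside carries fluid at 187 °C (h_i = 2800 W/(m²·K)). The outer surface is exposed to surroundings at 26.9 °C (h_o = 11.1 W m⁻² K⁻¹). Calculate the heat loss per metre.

Q' = 134 W/m

Series thermal resistances, inner to outer:
  R'_conv,in = 1/(2πr h) = 1/(2π·0.0294·2800) = 0.001933 m·K/W
  R'_carbon steel = ln(0.0366/0.0294)/(2πk) = 0.2191/(2π·37.9) = 9.199×10^-4 m·K/W
  R'_calcium silicate = ln(0.0526/0.0366)/(2πk) = 0.3627/(2π·0.0628) = 0.9191 m·K/W
  R'_conv,out = 1/(2πr h) = 1/(2π·0.0526·11.1) = 0.2726 m·K/W
ΣR = 0.001933 + 9.199×10^-4 + 0.9191 + 0.2726 = 1.195 m·K/W
Q' = ΔT/ΣR = (187 °C − 26.9 °C)/1.195 = 134 W/m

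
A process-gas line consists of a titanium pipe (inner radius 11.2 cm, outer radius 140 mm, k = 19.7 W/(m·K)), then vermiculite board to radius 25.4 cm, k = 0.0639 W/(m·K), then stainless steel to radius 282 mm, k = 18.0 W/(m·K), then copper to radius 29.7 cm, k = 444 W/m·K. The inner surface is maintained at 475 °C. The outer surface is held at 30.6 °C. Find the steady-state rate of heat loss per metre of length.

Q' = 299 W/m

Resistance network (inner→outer):
  R'_titanium = ln(0.140/0.112)/(2πk) = 0.2231/(2π·19.7) = 0.001803 m·K/W
  R'_vermiculite board = ln(0.254/0.140)/(2πk) = 0.5957/(2π·0.0639) = 1.484 m·K/W
  R'_stainless steel = ln(0.282/0.254)/(2πk) = 0.1046/(2π·18.0) = 9.246×10^-4 m·K/W
  R'_copper = ln(0.297/0.282)/(2πk) = 0.05183/(2π·444) = 1.858×10^-5 m·K/W
ΣR = 0.001803 + 1.484 + 9.246×10^-4 + 1.858×10^-5 = 1.487 m·K/W
Q' = ΔT/ΣR = (475 °C − 30.6 °C)/1.487 = 299 W/m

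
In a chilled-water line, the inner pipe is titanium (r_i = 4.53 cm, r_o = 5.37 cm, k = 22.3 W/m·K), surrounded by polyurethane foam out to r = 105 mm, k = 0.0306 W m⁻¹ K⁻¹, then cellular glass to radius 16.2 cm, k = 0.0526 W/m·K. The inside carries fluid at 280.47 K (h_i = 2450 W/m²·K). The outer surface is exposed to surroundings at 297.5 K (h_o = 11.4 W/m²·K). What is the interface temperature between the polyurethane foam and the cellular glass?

T = 292.6 K

Resistance network (inner→outer):
  R'_conv,in = 1/(2πr h) = 1/(2π·0.0453·2450) = 0.001434 m·K/W
  R'_titanium = ln(0.0537/0.0453)/(2πk) = 0.1701/(2π·22.3) = 0.001214 m·K/W
  R'_polyurethane foam = ln(0.105/0.0537)/(2πk) = 0.6705/(2π·0.0306) = 3.488 m·K/W
  R'_cellular glass = ln(0.162/0.105)/(2πk) = 0.4336/(2π·0.0526) = 1.312 m·K/W
  R'_conv,out = 1/(2πr h) = 1/(2π·0.162·11.4) = 0.08618 m·K/W
ΣR = 0.001434 + 0.001214 + 3.488 + 1.312 + 0.08618 = 4.889 m·K/W
Q' = ΔT/ΣR = (280.47 K − 297.5 K)/4.889 = -3.483 W/m
From the inner boundary to the polyurethane foam/cellular glass interface, ΣR_partial = 3.491 m·K/W.
T_interface = T_in − Q'·ΣR_partial = 280.47 K − (-3.483)(3.491) = 292.6 K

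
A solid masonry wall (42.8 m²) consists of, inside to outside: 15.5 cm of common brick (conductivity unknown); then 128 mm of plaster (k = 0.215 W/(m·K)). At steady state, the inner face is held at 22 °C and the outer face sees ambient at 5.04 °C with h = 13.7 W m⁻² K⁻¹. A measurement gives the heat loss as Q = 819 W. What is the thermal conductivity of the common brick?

k = 0.711 W/m·K

ΣR = ΔT/Q = |22 − 5.04|/819 = 0.02071 K/W
Known resistances:
  R_plaster = L/(kA) = 0.128/(0.215·42.8) = 0.01391 K/W
  R_conv,out = 1/(hA) = 1/(13.7·42.8) = 0.001705 K/W
R_common brick = ΣR − ΣR_known = 0.02071 − 0.01562 = 0.005090 K/W
L/(kA) = 0.005090 ⇒ k = 0.155/(0.005090·42.8) = 0.711 W/m·K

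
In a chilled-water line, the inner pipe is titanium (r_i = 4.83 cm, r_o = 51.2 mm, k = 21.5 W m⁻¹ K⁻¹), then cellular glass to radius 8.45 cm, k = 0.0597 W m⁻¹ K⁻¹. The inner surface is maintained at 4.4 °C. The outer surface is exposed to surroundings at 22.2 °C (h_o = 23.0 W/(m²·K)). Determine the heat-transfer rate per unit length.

Resistance network (inner→outer):
  R'_titanium = ln(0.0512/0.0483)/(2πk) = 0.05831/(2π·21.5) = 4.316×10^-4 m·K/W
  R'_cellular glass = ln(0.0845/0.0512)/(2πk) = 0.5010/(2π·0.0597) = 1.336 m·K/W
  R'_conv,out = 1/(2πr h) = 1/(2π·0.0845·23.0) = 0.08189 m·K/W
ΣR = 4.316×10^-4 + 1.336 + 0.08189 = 1.418 m·K/W
Q' = ΔT/ΣR = (4.4 °C − 22.2 °C)/1.418 = -12.6 W/m
(Negative Q' ⇒ heat flows inward; heat gain = 12.6 W/m.)

Q' = 12.6 W/m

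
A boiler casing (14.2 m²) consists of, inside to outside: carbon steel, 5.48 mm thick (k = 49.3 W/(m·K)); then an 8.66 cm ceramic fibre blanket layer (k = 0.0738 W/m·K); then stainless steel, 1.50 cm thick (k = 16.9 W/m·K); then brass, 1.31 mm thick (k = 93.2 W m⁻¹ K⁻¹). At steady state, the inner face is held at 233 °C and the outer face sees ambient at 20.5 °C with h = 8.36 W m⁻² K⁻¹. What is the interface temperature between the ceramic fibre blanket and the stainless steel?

T = 40.3 °C

Resistance network (inner→outer):
  R_carbon steel = L/(kA) = 0.00548/(49.3·14.2) = 7.828×10^-6 K/W
  R_ceramic fibre blanket = L/(kA) = 0.0866/(0.0738·14.2) = 0.08264 K/W
  R_stainless steel = L/(kA) = 0.0150/(16.9·14.2) = 6.251×10^-5 K/W
  R_brass = L/(kA) = 0.00131/(93.2·14.2) = 9.898×10^-7 K/W
  R_conv,out = 1/(hA) = 1/(8.36·14.2) = 0.008424 K/W
ΣR = 7.828×10^-6 + 0.08264 + 6.251×10^-5 + 9.898×10^-7 + 0.008424 = 0.09114 K/W
Q = ΔT/ΣR = (233 °C − 20.5 °C)/0.09114 = 2332 W
From the inner boundary to the ceramic fibre blanket/stainless steel interface, ΣR_partial = 0.08265 K/W.
T_interface = T_in − Q·ΣR_partial = 233 °C − (2332)(0.08265) = 40.3 °C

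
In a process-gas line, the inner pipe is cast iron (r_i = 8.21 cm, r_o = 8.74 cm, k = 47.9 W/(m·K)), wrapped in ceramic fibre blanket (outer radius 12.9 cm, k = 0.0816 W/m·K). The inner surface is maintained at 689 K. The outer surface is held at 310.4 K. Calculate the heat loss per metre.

Q' = 498 W/m

Treat each layer as a resistance in series:
  R'_cast iron = ln(0.0874/0.0821)/(2πk) = 0.06256/(2π·47.9) = 2.079×10^-4 m·K/W
  R'_ceramic fibre blanket = ln(0.129/0.0874)/(2πk) = 0.3893/(2π·0.0816) = 0.7593 m·K/W
ΣR = 2.079×10^-4 + 0.7593 = 0.7595 m·K/W
Q' = ΔT/ΣR = (689 K − 310.4 K)/0.7595 = 498 W/m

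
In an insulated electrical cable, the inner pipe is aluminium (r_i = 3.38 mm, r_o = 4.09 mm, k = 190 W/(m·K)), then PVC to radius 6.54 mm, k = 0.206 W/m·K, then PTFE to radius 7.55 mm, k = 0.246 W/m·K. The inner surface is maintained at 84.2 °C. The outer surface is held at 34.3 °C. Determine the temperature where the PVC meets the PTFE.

Series thermal resistances, inner to outer:
  R'_aluminium = ln(0.00409/0.00338)/(2πk) = 0.1907/(2π·190) = 1.597×10^-4 m·K/W
  R'_PVC = ln(0.00654/0.00409)/(2πk) = 0.4694/(2π·0.206) = 0.3627 m·K/W
  R'_PTFE = ln(0.00755/0.00654)/(2πk) = 0.1436/(2π·0.246) = 0.09291 m·K/W
ΣR = 1.597×10^-4 + 0.3627 + 0.09291 = 0.4558 m·K/W
Q' = ΔT/ΣR = (84.2 °C − 34.3 °C)/0.4558 = 109.5 W/m
From the inner boundary to the PVC/PTFE interface, ΣR_partial = 0.3629 m·K/W.
T_interface = T_in − Q'·ΣR_partial = 84.2 °C − (109.5)(0.3629) = 44.5 °C

T = 44.5 °C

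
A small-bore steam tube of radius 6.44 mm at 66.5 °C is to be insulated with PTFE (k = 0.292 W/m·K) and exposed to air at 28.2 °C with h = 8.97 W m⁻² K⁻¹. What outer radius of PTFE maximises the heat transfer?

r_cr = 3.26 cm

For a cylinder, r_cr = k_ins/h = 0.292/8.97 = 0.0326 m = 3.26 cm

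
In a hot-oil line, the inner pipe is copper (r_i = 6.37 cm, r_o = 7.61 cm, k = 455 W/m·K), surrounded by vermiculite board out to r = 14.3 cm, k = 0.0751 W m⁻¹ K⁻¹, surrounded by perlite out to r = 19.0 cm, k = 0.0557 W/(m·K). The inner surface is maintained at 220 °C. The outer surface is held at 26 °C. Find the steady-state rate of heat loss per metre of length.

Q' = 90.3 W/m

Treat each layer as a resistance in series:
  R'_copper = ln(0.0761/0.0637)/(2πk) = 0.1779/(2π·455) = 6.222×10^-5 m·K/W
  R'_vermiculite board = ln(0.143/0.0761)/(2πk) = 0.6308/(2π·0.0751) = 1.337 m·K/W
  R'_perlite = ln(0.190/0.143)/(2πk) = 0.2842/(2π·0.0557) = 0.8120 m·K/W
ΣR = 6.222×10^-5 + 1.337 + 0.8120 = 2.149 m·K/W
Q' = ΔT/ΣR = (220 °C − 26 °C)/2.149 = 90.3 W/m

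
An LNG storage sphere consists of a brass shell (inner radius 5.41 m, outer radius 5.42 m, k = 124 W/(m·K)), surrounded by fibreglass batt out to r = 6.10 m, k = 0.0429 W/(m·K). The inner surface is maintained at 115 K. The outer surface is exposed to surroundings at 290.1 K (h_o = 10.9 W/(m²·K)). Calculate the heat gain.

Q = 4.57 kW

Series thermal resistances, inner to outer:
  R_brass = (1/5.41 − 1/5.42)/(4πk) = 3.410×10^-4/(4π·124) = 2.189×10^-7 K/W
  R_fibreglass batt = (1/5.42 − 1/6.10)/(4πk) = 0.02057/(4π·0.0429) = 0.03815 K/W
  R_conv,out = 1/(4πr²h) = 1/(4π·6.10²·10.9) = 1.962×10^-4 K/W
ΣR = 2.189×10^-7 + 0.03815 + 1.962×10^-4 = 0.03835 K/W
Q = ΔT/ΣR = (115 K − 290.1 K)/0.03835 = -4570 W
(Negative Q ⇒ heat flows inward; heat gain = 4570 W.)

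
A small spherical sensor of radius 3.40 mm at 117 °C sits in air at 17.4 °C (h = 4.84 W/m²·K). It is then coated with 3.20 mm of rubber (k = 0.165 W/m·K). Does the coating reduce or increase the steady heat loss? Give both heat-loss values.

Critical radius for a sphere: r_cr = 2k/h = 0.0682 m = 6.82 cm.
Outer radius after coating: r₂ = 0.00340 + 0.00320 = 0.00660 m.
Since r₁ < r_cr and r₂ ≤ r_cr, the coating moves toward the maximum at r_cr — heat loss rises.
Bare: R = 1/(4πr₁²h) = 1422 K/W; Q = 99.6/1422 = 0.0700 W.
Coated: R = R_cond + R_conv = 446.2 K/W; Q = 99.6/446.2 = 0.223 W.

increases: 0.0700 → 0.223 W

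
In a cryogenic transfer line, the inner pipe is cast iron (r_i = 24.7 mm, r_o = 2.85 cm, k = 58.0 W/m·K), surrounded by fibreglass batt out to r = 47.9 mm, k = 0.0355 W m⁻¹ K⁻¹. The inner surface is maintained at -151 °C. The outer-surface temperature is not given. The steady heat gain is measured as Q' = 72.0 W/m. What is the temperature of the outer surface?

Sum the resistances:
  R'_cast iron = ln(0.0285/0.0247)/(2πk) = 0.1431/(2π·58.0) = 3.927×10^-4 m·K/W
  R'_fibreglass batt = ln(0.0479/0.0285)/(2πk) = 0.5192/(2π·0.0355) = 2.328 m·K/W
ΣR = 2.328 m·K/W
ΔT = Q'·ΣR = 72.0 × 2.328 = 167.6 K
Heat flows inward, so T_out = T_in + ΔT = -151 + 167.6 = 16.6 °C

T_out = 16.6 °C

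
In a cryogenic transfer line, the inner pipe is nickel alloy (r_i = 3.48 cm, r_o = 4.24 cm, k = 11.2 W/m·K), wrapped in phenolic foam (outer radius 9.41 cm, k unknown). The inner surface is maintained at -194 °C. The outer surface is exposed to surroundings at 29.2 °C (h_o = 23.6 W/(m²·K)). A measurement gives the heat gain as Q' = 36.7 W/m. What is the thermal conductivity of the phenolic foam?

ΣR = ΔT/Q' = |-194 − 29.2|/36.7 = 6.082 m·K/W
Known resistances:
  R'_nickel alloy = ln(0.0424/0.0348)/(2πk) = 0.1975/(2π·11.2) = 0.002807 m·K/W
  R'_conv,out = 1/(2πr h) = 1/(2π·0.0941·23.6) = 0.07167 m·K/W
R_phenolic foam = ΣR − ΣR_known = 6.082 − 0.07448 = 6.008 m·K/W
ln(r₂/r₁)/(2πk) = 6.008 ⇒ k = 0.7972/(2π·6.008) = 0.0211 W/m·K

k = 0.0211 W/m·K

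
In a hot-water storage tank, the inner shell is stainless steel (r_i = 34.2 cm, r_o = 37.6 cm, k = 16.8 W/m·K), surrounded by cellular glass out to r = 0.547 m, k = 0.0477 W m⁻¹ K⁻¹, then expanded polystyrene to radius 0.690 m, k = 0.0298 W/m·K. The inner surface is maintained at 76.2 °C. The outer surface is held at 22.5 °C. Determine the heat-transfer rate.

Q = 22.4 W

Series thermal resistances, inner to outer:
  R_stainless steel = (1/0.342 − 1/0.376)/(4πk) = 0.2644/(4π·16.8) = 0.001252 K/W
  R_cellular glass = (1/0.376 − 1/0.547)/(4πk) = 0.8314/(4π·0.0477) = 1.387 K/W
  R_expanded polystyrene = (1/0.547 − 1/0.690)/(4πk) = 0.3789/(4π·0.0298) = 1.012 K/W
ΣR = 0.001252 + 1.387 + 1.012 = 2.400 K/W
Q = ΔT/ΣR = (76.2 °C − 22.5 °C)/2.400 = 22.4 W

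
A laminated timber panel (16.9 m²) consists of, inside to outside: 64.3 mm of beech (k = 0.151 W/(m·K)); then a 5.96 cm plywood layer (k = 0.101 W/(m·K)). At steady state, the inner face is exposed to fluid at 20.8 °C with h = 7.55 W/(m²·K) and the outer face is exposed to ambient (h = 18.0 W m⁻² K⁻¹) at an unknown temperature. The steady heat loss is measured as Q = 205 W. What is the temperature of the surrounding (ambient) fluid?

T_out = 6.20 °C

Sum the resistances:
  R_conv,in = 1/(hA) = 1/(7.55·16.9) = 0.007837 K/W
  R_beech = L/(kA) = 0.0643/(0.151·16.9) = 0.02520 K/W
  R_plywood = L/(kA) = 0.0596/(0.101·16.9) = 0.03492 K/W
  R_conv,out = 1/(hA) = 1/(18.0·16.9) = 0.003287 K/W
ΣR = 0.07124 K/W
ΔT = Q·ΣR = 205 × 0.07124 = 14.60 K
Heat flows outward, so T_out = T_in − ΔT = 20.8 − 14.60 = 6.20 °C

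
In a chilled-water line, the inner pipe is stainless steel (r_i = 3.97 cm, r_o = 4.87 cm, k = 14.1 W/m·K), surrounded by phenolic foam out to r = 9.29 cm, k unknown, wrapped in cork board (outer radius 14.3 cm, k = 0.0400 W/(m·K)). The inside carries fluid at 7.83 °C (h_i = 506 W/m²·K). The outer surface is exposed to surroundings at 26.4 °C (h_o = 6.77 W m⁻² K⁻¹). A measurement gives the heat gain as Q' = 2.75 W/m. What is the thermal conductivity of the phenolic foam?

k = 0.0211 W/m·K

ΣR = ΔT/Q' = |7.83 − 26.4|/2.75 = 6.753 m·K/W
Known resistances:
  R'_conv,in = 1/(2πr h) = 1/(2π·0.0397·506) = 0.007923 m·K/W
  R'_stainless steel = ln(0.0487/0.0397)/(2πk) = 0.2043/(2π·14.1) = 0.002306 m·K/W
  R'_cork board = ln(0.143/0.0929)/(2πk) = 0.4313/(2π·0.0400) = 1.716 m·K/W
  R'_conv,out = 1/(2πr h) = 1/(2π·0.143·6.77) = 0.1644 m·K/W
R_phenolic foam = ΣR − ΣR_known = 6.753 − 1.891 = 4.862 m·K/W
ln(r₂/r₁)/(2πk) = 4.862 ⇒ k = 0.6458/(2π·4.862) = 0.0211 W/m·K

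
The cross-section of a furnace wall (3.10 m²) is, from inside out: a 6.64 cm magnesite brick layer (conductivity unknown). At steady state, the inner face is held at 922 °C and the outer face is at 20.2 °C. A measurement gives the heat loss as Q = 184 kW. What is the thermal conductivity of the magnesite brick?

k = 4.37 W/m·K

ΣR = ΔT/Q = |922 − 20.2|/1.84×10^5 = 0.004901 K/W
L/(kA) = 0.004901 ⇒ k = 0.0664/(0.004901·3.10) = 4.37 W/m·K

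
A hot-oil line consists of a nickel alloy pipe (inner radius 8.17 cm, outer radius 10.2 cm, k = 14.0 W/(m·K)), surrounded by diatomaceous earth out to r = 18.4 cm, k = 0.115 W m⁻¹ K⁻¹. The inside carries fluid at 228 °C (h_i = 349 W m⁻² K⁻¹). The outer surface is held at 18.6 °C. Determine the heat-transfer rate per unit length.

Treat each layer as a resistance in series:
  R'_conv,in = 1/(2πr h) = 1/(2π·0.0817·349) = 0.005582 m·K/W
  R'_nickel alloy = ln(0.102/0.0817)/(2πk) = 0.2219/(2π·14.0) = 0.002523 m·K/W
  R'_diatomaceous earth = ln(0.184/0.102)/(2πk) = 0.5900/(2π·0.115) = 0.8165 m·K/W
ΣR = 0.005582 + 0.002523 + 0.8165 = 0.8246 m·K/W
Q' = ΔT/ΣR = (228 °C − 18.6 °C)/0.8246 = 254 W/m

Q' = 254 W/m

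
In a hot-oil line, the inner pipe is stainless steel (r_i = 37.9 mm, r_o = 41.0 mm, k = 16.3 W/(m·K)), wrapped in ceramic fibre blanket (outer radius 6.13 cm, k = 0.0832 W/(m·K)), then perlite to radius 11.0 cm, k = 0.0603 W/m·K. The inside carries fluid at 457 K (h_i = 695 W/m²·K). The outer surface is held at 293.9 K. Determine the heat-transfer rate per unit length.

Q' = 70.3 W/m

Series thermal resistances, inner to outer:
  R'_conv,in = 1/(2πr h) = 1/(2π·0.0379·695) = 0.006042 m·K/W
  R'_stainless steel = ln(0.0410/0.0379)/(2πk) = 0.07862/(2π·16.3) = 7.677×10^-4 m·K/W
  R'_ceramic fibre blanket = ln(0.0613/0.0410)/(2πk) = 0.4022/(2π·0.0832) = 0.7694 m·K/W
  R'_perlite = ln(0.110/0.0613)/(2πk) = 0.5847/(2π·0.0603) = 1.543 m·K/W
ΣR = 0.006042 + 7.677×10^-4 + 0.7694 + 1.543 = 2.319 m·K/W
Q' = ΔT/ΣR = (457 K − 293.9 K)/2.319 = 70.3 W/m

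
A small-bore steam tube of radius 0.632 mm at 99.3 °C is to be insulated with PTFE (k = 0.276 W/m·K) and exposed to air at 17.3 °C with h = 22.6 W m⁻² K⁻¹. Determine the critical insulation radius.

r_cr = 1.22 cm

For a cylinder, r_cr = k_ins/h = 0.276/22.6 = 0.0122 m = 1.22 cm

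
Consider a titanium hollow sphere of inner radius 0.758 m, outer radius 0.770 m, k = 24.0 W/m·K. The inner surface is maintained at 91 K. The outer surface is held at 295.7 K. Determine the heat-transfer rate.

Q = 3000 kW

Q = 4πk·ΔT/(1/r₁ − 1/r₂) = 4π × 24.0 × 204.7 / (1/0.758 − 1/0.770) = 3.00×10^6 W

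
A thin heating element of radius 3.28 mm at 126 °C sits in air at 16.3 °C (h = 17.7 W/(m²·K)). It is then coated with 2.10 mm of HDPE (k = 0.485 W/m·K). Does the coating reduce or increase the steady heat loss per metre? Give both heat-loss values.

increases: 40.0 → 59.8 W/m

Critical radius for a cylinder: r_cr = k/h = 0.0274 m = 2.74 cm.
Outer radius after coating: r₂ = 0.00328 + 0.00210 = 0.00538 m.
Since r₁ < r_cr and r₂ ≤ r_cr, the coating moves toward the maximum at r_cr — heat loss rises.
Bare: R = 1/(2πr₁h) = 2.741 m·K/W; Q = 109.7/2.741 = 40.0 W/m.
Coated: R = R_cond + R_conv = 1.834 m·K/W; Q = 109.7/1.834 = 59.8 W/m.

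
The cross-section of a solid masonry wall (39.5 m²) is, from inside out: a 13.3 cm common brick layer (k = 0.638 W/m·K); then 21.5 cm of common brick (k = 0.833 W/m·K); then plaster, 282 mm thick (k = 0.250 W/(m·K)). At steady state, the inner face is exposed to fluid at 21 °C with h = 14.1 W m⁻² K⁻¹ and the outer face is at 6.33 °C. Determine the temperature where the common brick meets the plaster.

T = 16.3 °C

Series thermal resistances, inner to outer:
  R_conv,in = 1/(hA) = 1/(14.1·39.5) = 0.001795 K/W
  R_common brick = L/(kA) = 0.133/(0.638·39.5) = 0.005278 K/W
  R_common brick = L/(kA) = 0.215/(0.833·39.5) = 0.006534 K/W
  R_plaster = L/(kA) = 0.282/(0.250·39.5) = 0.02856 K/W
ΣR = 0.001795 + 0.005278 + 0.006534 + 0.02856 = 0.04217 K/W
Q = ΔT/ΣR = (21 °C − 6.33 °C)/0.04217 = 347.9 W
From the inner boundary to the common brick/plaster interface, ΣR_partial = 0.01361 K/W.
T_interface = T_in − Q·ΣR_partial = 21 °C − (347.9)(0.01361) = 16.3 °C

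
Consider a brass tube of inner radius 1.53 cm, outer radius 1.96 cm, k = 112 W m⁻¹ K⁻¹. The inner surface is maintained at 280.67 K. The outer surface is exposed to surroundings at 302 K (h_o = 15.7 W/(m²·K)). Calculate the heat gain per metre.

Q' = 41.2 W/m

Series thermal resistances, inner to outer:
  R'_brass = ln(0.0196/0.0153)/(2πk) = 0.2477/(2π·112) = 3.520×10^-4 m·K/W
  R'_conv,out = 1/(2πr h) = 1/(2π·0.0196·15.7) = 0.5172 m·K/W
ΣR = 3.520×10^-4 + 0.5172 = 0.5176 m·K/W
Q' = ΔT/ΣR = (280.67 K − 302 K)/0.5176 = -41.2 W/m
(Negative Q' ⇒ heat flows inward; heat gain = 41.2 W/m.)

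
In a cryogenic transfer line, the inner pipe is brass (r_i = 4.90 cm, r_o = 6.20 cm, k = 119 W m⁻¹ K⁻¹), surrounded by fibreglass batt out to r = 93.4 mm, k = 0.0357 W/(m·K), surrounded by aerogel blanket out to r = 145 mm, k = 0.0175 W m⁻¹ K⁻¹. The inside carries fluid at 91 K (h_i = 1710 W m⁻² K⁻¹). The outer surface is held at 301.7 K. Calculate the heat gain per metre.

Resistance network (inner→outer):
  R'_conv,in = 1/(2πr h) = 1/(2π·0.0490·1710) = 0.001899 m·K/W
  R'_brass = ln(0.0620/0.0490)/(2πk) = 0.2353/(2π·119) = 3.147×10^-4 m·K/W
  R'_fibreglass batt = ln(0.0934/0.0620)/(2πk) = 0.4098/(2π·0.0357) = 1.827 m·K/W
  R'_aerogel blanket = ln(0.145/0.0934)/(2πk) = 0.4398/(2π·0.0175) = 4.000 m·K/W
ΣR = 0.001899 + 3.147×10^-4 + 1.827 + 4.000 = 5.829 m·K/W
Q' = ΔT/ΣR = (91 K − 301.7 K)/5.829 = -36.1 W/m
(Negative Q' ⇒ heat flows inward; heat gain = 36.1 W/m.)

Q' = 36.1 W/m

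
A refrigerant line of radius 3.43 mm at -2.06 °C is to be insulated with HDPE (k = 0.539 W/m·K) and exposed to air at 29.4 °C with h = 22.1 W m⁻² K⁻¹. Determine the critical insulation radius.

r_cr = 2.44 cm

For a cylinder, r_cr = k_ins/h = 0.539/22.1 = 0.0244 m = 2.44 cm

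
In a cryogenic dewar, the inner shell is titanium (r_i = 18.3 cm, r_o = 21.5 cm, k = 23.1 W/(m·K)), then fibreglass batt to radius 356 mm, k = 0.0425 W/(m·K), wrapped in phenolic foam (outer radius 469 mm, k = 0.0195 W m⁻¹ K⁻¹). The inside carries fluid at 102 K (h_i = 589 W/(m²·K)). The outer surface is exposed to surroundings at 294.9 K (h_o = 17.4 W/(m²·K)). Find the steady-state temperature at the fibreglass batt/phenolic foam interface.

Series thermal resistances, inner to outer:
  R_conv,in = 1/(4πr²h) = 1/(4π·0.183²·589) = 0.004034 K/W
  R_titanium = (1/0.183 − 1/0.215)/(4πk) = 0.8133/(4π·23.1) = 0.002802 K/W
  R_fibreglass batt = (1/0.215 − 1/0.356)/(4πk) = 1.842/(4π·0.0425) = 3.449 K/W
  R_phenolic foam = (1/0.356 − 1/0.469)/(4πk) = 0.6768/(4π·0.0195) = 2.762 K/W
  R_conv,out = 1/(4πr²h) = 1/(4π·0.469²·17.4) = 0.02079 K/W
ΣR = 0.004034 + 0.002802 + 3.449 + 2.762 + 0.02079 = 6.239 K/W
Q = ΔT/ΣR = (102 K − 294.9 K)/6.239 = -30.92 W
From the inner boundary to the fibreglass batt/phenolic foam interface, ΣR_partial = 3.456 K/W.
T_interface = T_in − Q·ΣR_partial = 102 K − (-30.92)(3.456) = 208.9 K

T = 208.9 K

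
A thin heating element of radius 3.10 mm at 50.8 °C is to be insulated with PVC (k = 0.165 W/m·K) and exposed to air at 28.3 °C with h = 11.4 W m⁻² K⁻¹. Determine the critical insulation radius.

r_cr = 1.45 cm

For a cylinder, r_cr = k_ins/h = 0.165/11.4 = 0.0145 m = 1.45 cm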